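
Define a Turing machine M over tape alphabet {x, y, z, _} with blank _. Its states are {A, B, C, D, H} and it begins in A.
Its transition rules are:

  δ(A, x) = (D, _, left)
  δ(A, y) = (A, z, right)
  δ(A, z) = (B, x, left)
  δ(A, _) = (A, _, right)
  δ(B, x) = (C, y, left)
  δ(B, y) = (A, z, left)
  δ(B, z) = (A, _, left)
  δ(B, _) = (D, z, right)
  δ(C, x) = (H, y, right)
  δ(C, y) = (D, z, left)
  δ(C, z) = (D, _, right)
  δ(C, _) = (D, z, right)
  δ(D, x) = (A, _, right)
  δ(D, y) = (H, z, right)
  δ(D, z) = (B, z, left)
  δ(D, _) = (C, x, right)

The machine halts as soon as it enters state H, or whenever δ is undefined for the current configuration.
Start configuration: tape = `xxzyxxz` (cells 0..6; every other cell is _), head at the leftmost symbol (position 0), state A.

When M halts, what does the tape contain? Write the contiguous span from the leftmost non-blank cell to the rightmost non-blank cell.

A | __[x]xzyxxz   read x → write _, move left, go to D
D | _[_]_xzyxxz   read _ → write x, move right, go to C
C | _x[_]xzyxxz   read _ → write z, move right, go to D
D | _xz[x]zyxxz   read x → write _, move right, go to A
A | _xz_[z]yxxz   read z → write x, move left, go to B
B | _xz[_]xyxxz   read _ → write z, move right, go to D
D | _xzz[x]yxxz   read x → write _, move right, go to A
A | _xzz_[y]xxz   read y → write z, move right, go to A
A | _xzz_z[x]xz   read x → write _, move left, go to D
D | _xzz_[z]_xz   read z → write z, move left, go to B
B | _xzz[_]z_xz   read _ → write z, move right, go to D
D | _xzzz[z]_xz   read z → write z, move left, go to B
B | _xzz[z]z_xz   read z → write _, move left, go to A
A | _xz[z]_z_xz   read z → write x, move left, go to B
B | _x[z]x_z_xz   read z → write _, move left, go to A
A | _[x]_x_z_xz   read x → write _, move left, go to D
D | [_]__x_z_xz   read _ → write x, move right, go to C
C | x[_]_x_z_xz   read _ → write z, move right, go to D
D | xz[_]x_z_xz   read _ → write x, move right, go to C
C | xzx[x]_z_xz   read x → write y, move right, go to H
H | xzxy[_]z_xz
The non-blank tape span at halt is xzxy_z_xz.

xzxy_z_xz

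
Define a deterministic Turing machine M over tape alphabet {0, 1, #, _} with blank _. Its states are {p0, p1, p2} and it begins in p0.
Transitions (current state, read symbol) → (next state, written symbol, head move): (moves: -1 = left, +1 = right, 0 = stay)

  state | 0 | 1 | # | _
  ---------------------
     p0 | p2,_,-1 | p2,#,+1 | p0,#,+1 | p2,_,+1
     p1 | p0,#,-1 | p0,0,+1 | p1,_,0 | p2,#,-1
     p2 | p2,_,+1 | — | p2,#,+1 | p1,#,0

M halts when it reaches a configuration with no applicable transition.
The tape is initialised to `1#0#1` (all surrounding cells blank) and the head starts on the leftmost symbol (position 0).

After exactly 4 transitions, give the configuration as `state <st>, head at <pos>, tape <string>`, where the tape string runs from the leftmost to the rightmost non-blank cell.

state=p0 head=0 tape=[1]#0#1   (p0,1)→(p2,#,+1)
state=p2 head=1 tape=#[#]0#1   (p2,#)→(p2,#,+1)
state=p2 head=2 tape=##[0]#1   (p2,0)→(p2,_,+1)
state=p2 head=3 tape=##_[#]1   (p2,#)→(p2,#,+1)
state=p2 head=4 tape=##_#[1]
After 4 steps: state p2, head at 4, tape ##_#1.

state p2, head at 4, tape ##_#1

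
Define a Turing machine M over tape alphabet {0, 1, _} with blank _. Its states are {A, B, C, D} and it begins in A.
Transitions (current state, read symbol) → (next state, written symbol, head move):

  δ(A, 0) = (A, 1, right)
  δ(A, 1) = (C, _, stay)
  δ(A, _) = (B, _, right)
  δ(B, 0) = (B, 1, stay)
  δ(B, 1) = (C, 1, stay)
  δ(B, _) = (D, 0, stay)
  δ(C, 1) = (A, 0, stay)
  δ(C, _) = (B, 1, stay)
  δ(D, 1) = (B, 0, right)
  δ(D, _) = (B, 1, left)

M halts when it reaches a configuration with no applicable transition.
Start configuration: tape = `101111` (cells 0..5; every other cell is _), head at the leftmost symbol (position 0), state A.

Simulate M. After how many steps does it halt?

A | [1]01111__   read 1 → write _, move stay, go to C
C | [_]01111__   read _ → write 1, move stay, go to B
B | [1]01111__   read 1 → write 1, move stay, go to C
C | [1]01111__   read 1 → write 0, move stay, go to A
A | [0]01111__   read 0 → write 1, move right, go to A
A | 1[0]1111__   read 0 → write 1, move right, go to A
A | 11[1]111__   read 1 → write _, move stay, go to C
C | 11[_]111__   read _ → write 1, move stay, go to B
B | 11[1]111__   read 1 → write 1, move stay, go to C
C | 11[1]111__   read 1 → write 0, move stay, go to A
A | 11[0]111__   read 0 → write 1, move right, go to A
A | 111[1]11__   read 1 → write _, move stay, go to C
C | 111[_]11__   read _ → write 1, move stay, go to B
B | 111[1]11__   read 1 → write 1, move stay, go to C
C | 111[1]11__   read 1 → write 0, move stay, go to A
A | 111[0]11__   read 0 → write 1, move right, go to A
A | 1111[1]1__   read 1 → write _, move stay, go to C
C | 1111[_]1__   read _ → write 1, move stay, go to B
B | 1111[1]1__   read 1 → write 1, move stay, go to C
C | 1111[1]1__   read 1 → write 0, move stay, go to A
A | 1111[0]1__   read 0 → write 1, move right, go to A
A | 11111[1]__   read 1 → write _, move stay, go to C
C | 11111[_]__   read _ → write 1, move stay, go to B
B | 11111[1]__   read 1 → write 1, move stay, go to C
C | 11111[1]__   read 1 → write 0, move stay, go to A
A | 11111[0]__   read 0 → write 1, move right, go to A
A | 111111[_]_   read _ → write _, move right, go to B
B | 111111_[_]   read _ → write 0, move stay, go to D
D | 111111_[0]
M halts after 28 transitions.

28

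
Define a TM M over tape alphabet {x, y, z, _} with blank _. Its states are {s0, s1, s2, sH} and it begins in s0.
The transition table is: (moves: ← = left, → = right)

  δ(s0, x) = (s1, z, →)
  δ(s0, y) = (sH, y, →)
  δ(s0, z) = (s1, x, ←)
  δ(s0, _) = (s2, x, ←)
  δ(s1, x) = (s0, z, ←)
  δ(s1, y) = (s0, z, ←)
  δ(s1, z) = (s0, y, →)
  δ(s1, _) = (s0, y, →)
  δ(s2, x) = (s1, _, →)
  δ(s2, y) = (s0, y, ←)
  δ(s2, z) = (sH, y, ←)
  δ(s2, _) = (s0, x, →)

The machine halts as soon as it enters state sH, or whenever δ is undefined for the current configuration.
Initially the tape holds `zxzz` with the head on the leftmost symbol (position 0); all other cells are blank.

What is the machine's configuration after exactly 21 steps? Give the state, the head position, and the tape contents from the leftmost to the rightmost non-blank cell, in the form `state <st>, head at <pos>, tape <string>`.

state s1, head at -3, tape xzzxzxzxz

s0 | _____[z]xzz   read z → write x, move ←, go to s1
s1 | ____[_]xxzz   read _ → write y, move →, go to s0
s0 | ____y[x]xzz   read x → write z, move →, go to s1
s1 | ____yz[x]zz   read x → write z, move ←, go to s0
s0 | ____y[z]zzz   read z → write x, move ←, go to s1
s1 | ____[y]xzzz   read y → write z, move ←, go to s0
s0 | ___[_]zxzzz   read _ → write x, move ←, go to s2
s2 | __[_]xzxzzz   read _ → write x, move →, go to s0
s0 | __x[x]zxzzz   read x → write z, move →, go to s1
s1 | __xz[z]xzzz   read z → write y, move →, go to s0
s0 | __xzy[x]zzz   read x → write z, move →, go to s1
s1 | __xzyz[z]zz   read z → write y, move →, go to s0
s0 | __xzyzy[z]z   read z → write x, move ←, go to s1
s1 | __xzyz[y]xz   read y → write z, move ←, go to s0
s0 | __xzy[z]zxz   read z → write x, move ←, go to s1
s1 | __xz[y]xzxz   read y → write z, move ←, go to s0
s0 | __x[z]zxzxz   read z → write x, move ←, go to s1
s1 | __[x]xzxzxz   read x → write z, move ←, go to s0
s0 | _[_]zxzxzxz   read _ → write x, move ←, go to s2
s2 | [_]xzxzxzxz   read _ → write x, move →, go to s0
s0 | x[x]zxzxzxz   read x → write z, move →, go to s1
s1 | xz[z]xzxzxz
After 21 steps: state s1, head at -3, tape xzzxzxzxz.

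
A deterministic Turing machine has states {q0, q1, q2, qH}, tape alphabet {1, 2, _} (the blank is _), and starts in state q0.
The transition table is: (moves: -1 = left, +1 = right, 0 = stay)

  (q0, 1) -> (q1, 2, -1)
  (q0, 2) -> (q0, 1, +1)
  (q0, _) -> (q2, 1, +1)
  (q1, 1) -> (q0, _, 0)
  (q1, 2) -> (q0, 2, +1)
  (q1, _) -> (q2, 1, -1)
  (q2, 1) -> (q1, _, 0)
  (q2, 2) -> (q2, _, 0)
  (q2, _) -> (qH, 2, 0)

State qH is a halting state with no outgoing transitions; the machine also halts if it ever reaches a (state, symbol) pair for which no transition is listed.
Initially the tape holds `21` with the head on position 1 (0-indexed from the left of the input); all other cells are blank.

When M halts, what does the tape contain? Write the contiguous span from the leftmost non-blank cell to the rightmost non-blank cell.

q0 | 2[1]__   read 1 → write 2, move -1, go to q1
q1 | [2]2__   read 2 → write 2, move +1, go to q0
q0 | 2[2]__   read 2 → write 1, move +1, go to q0
q0 | 21[_]_   read _ → write 1, move +1, go to q2
q2 | 211[_]   read _ → write 2, move 0, go to qH
qH | 211[2]
The non-blank tape span at halt is 2112.

2112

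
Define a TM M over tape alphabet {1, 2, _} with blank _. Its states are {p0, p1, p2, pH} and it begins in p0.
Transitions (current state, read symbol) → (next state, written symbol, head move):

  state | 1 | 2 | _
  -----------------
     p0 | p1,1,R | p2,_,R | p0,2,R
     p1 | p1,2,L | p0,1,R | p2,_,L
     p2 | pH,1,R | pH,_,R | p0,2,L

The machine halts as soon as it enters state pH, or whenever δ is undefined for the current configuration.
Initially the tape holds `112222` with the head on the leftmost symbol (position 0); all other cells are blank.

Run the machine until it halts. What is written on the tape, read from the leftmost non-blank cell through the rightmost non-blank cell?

p0 | ___[1]12222   read 1 → write 1, move R, go to p1
p1 | ___1[1]2222   read 1 → write 2, move L, go to p1
p1 | ___[1]22222   read 1 → write 2, move L, go to p1
p1 | __[_]222222   read _ → write _, move L, go to p2
p2 | _[_]_222222   read _ → write 2, move L, go to p0
p0 | [_]2_222222   read _ → write 2, move R, go to p0
p0 | 2[2]_222222   read 2 → write _, move R, go to p2
p2 | 2_[_]222222   read _ → write 2, move L, go to p0
p0 | 2[_]2222222   read _ → write 2, move R, go to p0
p0 | 22[2]222222   read 2 → write _, move R, go to p2
p2 | 22_[2]22222   read 2 → write _, move R, go to pH
pH | 22__[2]2222
The non-blank tape span at halt is 22__22222.

22__22222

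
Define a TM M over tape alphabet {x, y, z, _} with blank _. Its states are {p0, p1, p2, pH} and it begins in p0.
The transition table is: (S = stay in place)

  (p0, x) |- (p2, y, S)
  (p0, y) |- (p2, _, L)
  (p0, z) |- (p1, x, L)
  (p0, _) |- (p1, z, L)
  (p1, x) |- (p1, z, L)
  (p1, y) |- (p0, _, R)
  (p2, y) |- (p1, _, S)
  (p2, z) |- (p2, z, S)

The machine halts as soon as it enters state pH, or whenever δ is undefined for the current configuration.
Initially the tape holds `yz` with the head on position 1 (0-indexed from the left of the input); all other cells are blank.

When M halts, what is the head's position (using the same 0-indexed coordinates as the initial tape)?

state=p0 head=1 tape=y[z]   (p0,z)→(p1,x,L)
state=p1 head=0 tape=[y]x   (p1,y)→(p0,_,R)
state=p0 head=1 tape=_[x]   (p0,x)→(p2,y,S)
state=p2 head=1 tape=_[y]   (p2,y)→(p1,_,S)
state=p1 head=1 tape=_[_]
At halt the head is at cell 1.

1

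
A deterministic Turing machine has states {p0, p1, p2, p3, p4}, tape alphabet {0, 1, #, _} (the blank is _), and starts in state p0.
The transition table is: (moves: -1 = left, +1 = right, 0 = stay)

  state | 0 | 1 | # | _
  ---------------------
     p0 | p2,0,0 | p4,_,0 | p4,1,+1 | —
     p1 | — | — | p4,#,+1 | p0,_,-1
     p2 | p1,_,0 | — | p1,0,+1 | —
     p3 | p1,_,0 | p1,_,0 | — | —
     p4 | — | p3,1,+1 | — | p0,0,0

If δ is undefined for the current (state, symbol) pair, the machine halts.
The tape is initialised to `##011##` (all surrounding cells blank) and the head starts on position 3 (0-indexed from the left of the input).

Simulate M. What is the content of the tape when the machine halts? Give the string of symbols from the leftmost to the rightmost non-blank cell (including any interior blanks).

p0 | _##0[1]1##   read 1 → write _, move 0, go to p4
p4 | _##0[_]1##   read _ → write 0, move 0, go to p0
p0 | _##0[0]1##   read 0 → write 0, move 0, go to p2
p2 | _##0[0]1##   read 0 → write _, move 0, go to p1
p1 | _##0[_]1##   read _ → write _, move -1, go to p0
p0 | _##[0]_1##   read 0 → write 0, move 0, go to p2
p2 | _##[0]_1##   read 0 → write _, move 0, go to p1
p1 | _##[_]_1##   read _ → write _, move -1, go to p0
p0 | _#[#]__1##   read # → write 1, move +1, go to p4
p4 | _#1[_]_1##   read _ → write 0, move 0, go to p0
p0 | _#1[0]_1##   read 0 → write 0, move 0, go to p2
p2 | _#1[0]_1##   read 0 → write _, move 0, go to p1
p1 | _#1[_]_1##   read _ → write _, move -1, go to p0
p0 | _#[1]__1##   read 1 → write _, move 0, go to p4
p4 | _#[_]__1##   read _ → write 0, move 0, go to p0
p0 | _#[0]__1##   read 0 → write 0, move 0, go to p2
p2 | _#[0]__1##   read 0 → write _, move 0, go to p1
p1 | _#[_]__1##   read _ → write _, move -1, go to p0
p0 | _[#]___1##   read # → write 1, move +1, go to p4
p4 | _1[_]__1##   read _ → write 0, move 0, go to p0
p0 | _1[0]__1##   read 0 → write 0, move 0, go to p2
p2 | _1[0]__1##   read 0 → write _, move 0, go to p1
p1 | _1[_]__1##   read _ → write _, move -1, go to p0
p0 | _[1]___1##   read 1 → write _, move 0, go to p4
p4 | _[_]___1##   read _ → write 0, move 0, go to p0
p0 | _[0]___1##   read 0 → write 0, move 0, go to p2
p2 | _[0]___1##   read 0 → write _, move 0, go to p1
p1 | _[_]___1##   read _ → write _, move -1, go to p0
p0 | [_]____1##
The non-blank tape span at halt is 1##.

1##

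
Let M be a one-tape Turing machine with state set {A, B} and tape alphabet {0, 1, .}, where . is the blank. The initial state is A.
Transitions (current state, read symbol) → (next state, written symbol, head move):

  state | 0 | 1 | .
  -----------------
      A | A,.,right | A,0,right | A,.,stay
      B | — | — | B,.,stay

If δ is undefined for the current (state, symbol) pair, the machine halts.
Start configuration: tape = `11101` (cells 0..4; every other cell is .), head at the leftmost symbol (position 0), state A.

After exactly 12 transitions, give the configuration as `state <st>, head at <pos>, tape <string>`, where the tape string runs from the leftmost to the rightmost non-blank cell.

A | [1]1101.   read 1 → write 0, move right, go to A
A | 0[1]101.   read 1 → write 0, move right, go to A
A | 00[1]01.   read 1 → write 0, move right, go to A
A | 000[0]1.   read 0 → write ., move right, go to A
A | 000.[1].   read 1 → write 0, move right, go to A
A | 000.0[.]   read . → write ., move stay, go to A
A | 000.0[.]   read . → write ., move stay, go to A
A | 000.0[.]   read . → write ., move stay, go to A
A | 000.0[.]   read . → write ., move stay, go to A
A | 000.0[.]   read . → write ., move stay, go to A
A | 000.0[.]   read . → write ., move stay, go to A
A | 000.0[.]   read . → write ., move stay, go to A
A | 000.0[.]
After 12 steps: state A, head at 5, tape 000.0.

state A, head at 5, tape 000.0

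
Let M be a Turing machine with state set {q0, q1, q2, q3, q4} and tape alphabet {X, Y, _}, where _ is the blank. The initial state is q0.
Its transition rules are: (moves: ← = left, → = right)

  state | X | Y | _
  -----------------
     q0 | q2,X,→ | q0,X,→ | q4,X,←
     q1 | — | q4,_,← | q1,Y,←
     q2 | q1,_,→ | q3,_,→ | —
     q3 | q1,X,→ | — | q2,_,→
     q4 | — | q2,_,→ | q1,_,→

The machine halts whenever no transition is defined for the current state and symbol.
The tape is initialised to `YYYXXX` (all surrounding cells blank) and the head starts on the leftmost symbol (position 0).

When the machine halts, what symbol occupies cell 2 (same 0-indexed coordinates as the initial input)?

state=q0 head=0 tape=[Y]YYXXX   (q0,Y)→(q0,X,→)
state=q0 head=1 tape=X[Y]YXXX   (q0,Y)→(q0,X,→)
state=q0 head=2 tape=XX[Y]XXX   (q0,Y)→(q0,X,→)
state=q0 head=3 tape=XXX[X]XX   (q0,X)→(q2,X,→)
state=q2 head=4 tape=XXXX[X]X   (q2,X)→(q1,_,→)
state=q1 head=5 tape=XXXX_[X]
Cell 2 holds X when M halts.

X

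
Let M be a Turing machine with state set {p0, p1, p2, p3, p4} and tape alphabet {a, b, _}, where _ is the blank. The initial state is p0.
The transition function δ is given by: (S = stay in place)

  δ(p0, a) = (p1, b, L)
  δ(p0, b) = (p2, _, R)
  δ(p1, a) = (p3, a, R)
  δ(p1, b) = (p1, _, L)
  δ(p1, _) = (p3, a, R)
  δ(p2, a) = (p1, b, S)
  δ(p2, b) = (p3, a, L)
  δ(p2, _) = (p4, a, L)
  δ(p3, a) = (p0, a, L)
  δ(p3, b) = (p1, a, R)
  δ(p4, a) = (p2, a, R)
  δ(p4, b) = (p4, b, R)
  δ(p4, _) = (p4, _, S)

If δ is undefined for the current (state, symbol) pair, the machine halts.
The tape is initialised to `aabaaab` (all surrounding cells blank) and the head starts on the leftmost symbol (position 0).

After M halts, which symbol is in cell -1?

a

p0 | _[a]abaaab__   read a → write b, move L, go to p1
p1 | [_]babaaab__   read _ → write a, move R, go to p3
p3 | a[b]abaaab__   read b → write a, move R, go to p1
p1 | aa[a]baaab__   read a → write a, move R, go to p3
p3 | aaa[b]aaab__   read b → write a, move R, go to p1
p1 | aaaa[a]aab__   read a → write a, move R, go to p3
p3 | aaaaa[a]ab__   read a → write a, move L, go to p0
p0 | aaaa[a]aab__   read a → write b, move L, go to p1
p1 | aaa[a]baab__   read a → write a, move R, go to p3
p3 | aaaa[b]aab__   read b → write a, move R, go to p1
p1 | aaaaa[a]ab__   read a → write a, move R, go to p3
p3 | aaaaaa[a]b__   read a → write a, move L, go to p0
p0 | aaaaa[a]ab__   read a → write b, move L, go to p1
p1 | aaaa[a]bab__   read a → write a, move R, go to p3
p3 | aaaaa[b]ab__   read b → write a, move R, go to p1
p1 | aaaaaa[a]b__   read a → write a, move R, go to p3
p3 | aaaaaaa[b]__   read b → write a, move R, go to p1
p1 | aaaaaaaa[_]_   read _ → write a, move R, go to p3
p3 | aaaaaaaaa[_]
Cell -1 holds a when M halts.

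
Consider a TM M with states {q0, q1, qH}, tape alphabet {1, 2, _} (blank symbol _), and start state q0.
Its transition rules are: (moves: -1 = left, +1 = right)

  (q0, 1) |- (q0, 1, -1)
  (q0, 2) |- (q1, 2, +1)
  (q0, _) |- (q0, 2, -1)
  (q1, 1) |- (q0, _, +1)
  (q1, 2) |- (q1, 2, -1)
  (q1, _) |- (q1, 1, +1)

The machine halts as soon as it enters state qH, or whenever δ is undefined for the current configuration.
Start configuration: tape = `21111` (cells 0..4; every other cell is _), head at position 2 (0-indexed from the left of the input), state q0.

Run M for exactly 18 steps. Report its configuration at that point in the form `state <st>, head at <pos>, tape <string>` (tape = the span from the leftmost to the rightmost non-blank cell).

state=q0 head=2 tape=_21[1]11   (q0,1)→(q0,1,-1)
state=q0 head=1 tape=_2[1]111   (q0,1)→(q0,1,-1)
state=q0 head=0 tape=_[2]1111   (q0,2)→(q1,2,+1)
state=q1 head=1 tape=_2[1]111   (q1,1)→(q0,_,+1)
state=q0 head=2 tape=_2_[1]11   (q0,1)→(q0,1,-1)
state=q0 head=1 tape=_2[_]111   (q0,_)→(q0,2,-1)
state=q0 head=0 tape=_[2]2111   (q0,2)→(q1,2,+1)
state=q1 head=1 tape=_2[2]111   (q1,2)→(q1,2,-1)
state=q1 head=0 tape=_[2]2111   (q1,2)→(q1,2,-1)
state=q1 head=-1 tape=[_]22111   (q1,_)→(q1,1,+1)
state=q1 head=0 tape=1[2]2111   (q1,2)→(q1,2,-1)
state=q1 head=-1 tape=[1]22111   (q1,1)→(q0,_,+1)
state=q0 head=0 tape=_[2]2111   (q0,2)→(q1,2,+1)
state=q1 head=1 tape=_2[2]111   (q1,2)→(q1,2,-1)
state=q1 head=0 tape=_[2]2111   (q1,2)→(q1,2,-1)
state=q1 head=-1 tape=[_]22111   (q1,_)→(q1,1,+1)
state=q1 head=0 tape=1[2]2111   (q1,2)→(q1,2,-1)
state=q1 head=-1 tape=[1]22111   (q1,1)→(q0,_,+1)
state=q0 head=0 tape=_[2]2111
After 18 steps: state q0, head at 0, tape 22111.

state q0, head at 0, tape 22111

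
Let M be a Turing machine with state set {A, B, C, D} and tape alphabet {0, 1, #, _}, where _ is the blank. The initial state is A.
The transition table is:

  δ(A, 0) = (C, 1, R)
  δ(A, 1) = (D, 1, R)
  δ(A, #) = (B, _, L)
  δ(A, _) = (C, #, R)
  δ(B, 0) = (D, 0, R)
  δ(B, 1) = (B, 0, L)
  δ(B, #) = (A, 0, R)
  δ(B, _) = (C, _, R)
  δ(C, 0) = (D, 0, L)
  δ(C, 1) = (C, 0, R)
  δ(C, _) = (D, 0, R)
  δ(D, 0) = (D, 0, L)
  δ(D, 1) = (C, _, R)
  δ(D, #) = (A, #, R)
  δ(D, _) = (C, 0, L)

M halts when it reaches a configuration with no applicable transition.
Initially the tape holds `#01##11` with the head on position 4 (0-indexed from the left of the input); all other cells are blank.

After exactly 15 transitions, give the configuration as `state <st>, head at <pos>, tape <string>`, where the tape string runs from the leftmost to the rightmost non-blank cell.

state D, head at 5, tape #010#_000

A | #01#[#]11__   read # → write _, move L, go to B
B | #01[#]_11__   read # → write 0, move R, go to A
A | #010[_]11__   read _ → write #, move R, go to C
C | #010#[1]1__   read 1 → write 0, move R, go to C
C | #010#0[1]__   read 1 → write 0, move R, go to C
C | #010#00[_]_   read _ → write 0, move R, go to D
D | #010#000[_]   read _ → write 0, move L, go to C
C | #010#00[0]0   read 0 → write 0, move L, go to D
D | #010#0[0]00   read 0 → write 0, move L, go to D
D | #010#[0]000   read 0 → write 0, move L, go to D
D | #010[#]0000   read # → write #, move R, go to A
A | #010#[0]000   read 0 → write 1, move R, go to C
C | #010#1[0]00   read 0 → write 0, move L, go to D
D | #010#[1]000   read 1 → write _, move R, go to C
C | #010#_[0]00   read 0 → write 0, move L, go to D
D | #010#[_]000
After 15 steps: state D, head at 5, tape #010#_000.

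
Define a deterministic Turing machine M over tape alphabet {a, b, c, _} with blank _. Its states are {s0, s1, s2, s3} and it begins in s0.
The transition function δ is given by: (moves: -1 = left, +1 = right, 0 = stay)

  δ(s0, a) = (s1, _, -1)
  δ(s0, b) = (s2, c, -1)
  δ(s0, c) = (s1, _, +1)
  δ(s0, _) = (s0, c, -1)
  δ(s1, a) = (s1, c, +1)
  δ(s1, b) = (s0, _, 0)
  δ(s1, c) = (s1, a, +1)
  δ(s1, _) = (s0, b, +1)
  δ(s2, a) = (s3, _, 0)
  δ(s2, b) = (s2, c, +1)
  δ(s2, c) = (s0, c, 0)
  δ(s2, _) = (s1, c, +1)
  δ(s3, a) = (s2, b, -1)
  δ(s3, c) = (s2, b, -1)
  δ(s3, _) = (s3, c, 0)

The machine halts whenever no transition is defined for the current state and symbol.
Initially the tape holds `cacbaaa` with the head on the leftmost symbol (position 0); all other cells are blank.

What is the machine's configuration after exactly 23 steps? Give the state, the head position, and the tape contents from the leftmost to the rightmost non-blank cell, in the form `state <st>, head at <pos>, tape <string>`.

state=s0 head=0 tape=[c]acbaaa____   (s0,c)→(s1,_,+1)
state=s1 head=1 tape=_[a]cbaaa____   (s1,a)→(s1,c,+1)
state=s1 head=2 tape=_c[c]baaa____   (s1,c)→(s1,a,+1)
state=s1 head=3 tape=_ca[b]aaa____   (s1,b)→(s0,_,0)
state=s0 head=3 tape=_ca[_]aaa____   (s0,_)→(s0,c,-1)
state=s0 head=2 tape=_c[a]caaa____   (s0,a)→(s1,_,-1)
state=s1 head=1 tape=_[c]_caaa____   (s1,c)→(s1,a,+1)
state=s1 head=2 tape=_a[_]caaa____   (s1,_)→(s0,b,+1)
state=s0 head=3 tape=_ab[c]aaa____   (s0,c)→(s1,_,+1)
state=s1 head=4 tape=_ab_[a]aa____   (s1,a)→(s1,c,+1)
state=s1 head=5 tape=_ab_c[a]a____   (s1,a)→(s1,c,+1)
state=s1 head=6 tape=_ab_cc[a]____   (s1,a)→(s1,c,+1)
state=s1 head=7 tape=_ab_ccc[_]___   (s1,_)→(s0,b,+1)
state=s0 head=8 tape=_ab_cccb[_]__   (s0,_)→(s0,c,-1)
state=s0 head=7 tape=_ab_ccc[b]c__   (s0,b)→(s2,c,-1)
state=s2 head=6 tape=_ab_cc[c]cc__   (s2,c)→(s0,c,0)
state=s0 head=6 tape=_ab_cc[c]cc__   (s0,c)→(s1,_,+1)
state=s1 head=7 tape=_ab_cc_[c]c__   (s1,c)→(s1,a,+1)
state=s1 head=8 tape=_ab_cc_a[c]__   (s1,c)→(s1,a,+1)
state=s1 head=9 tape=_ab_cc_aa[_]_   (s1,_)→(s0,b,+1)
state=s0 head=10 tape=_ab_cc_aab[_]   (s0,_)→(s0,c,-1)
state=s0 head=9 tape=_ab_cc_aa[b]c   (s0,b)→(s2,c,-1)
state=s2 head=8 tape=_ab_cc_a[a]cc   (s2,a)→(s3,_,0)
state=s3 head=8 tape=_ab_cc_a[_]cc
After 23 steps: state s3, head at 8, tape ab_cc_a_cc.

state s3, head at 8, tape ab_cc_a_cc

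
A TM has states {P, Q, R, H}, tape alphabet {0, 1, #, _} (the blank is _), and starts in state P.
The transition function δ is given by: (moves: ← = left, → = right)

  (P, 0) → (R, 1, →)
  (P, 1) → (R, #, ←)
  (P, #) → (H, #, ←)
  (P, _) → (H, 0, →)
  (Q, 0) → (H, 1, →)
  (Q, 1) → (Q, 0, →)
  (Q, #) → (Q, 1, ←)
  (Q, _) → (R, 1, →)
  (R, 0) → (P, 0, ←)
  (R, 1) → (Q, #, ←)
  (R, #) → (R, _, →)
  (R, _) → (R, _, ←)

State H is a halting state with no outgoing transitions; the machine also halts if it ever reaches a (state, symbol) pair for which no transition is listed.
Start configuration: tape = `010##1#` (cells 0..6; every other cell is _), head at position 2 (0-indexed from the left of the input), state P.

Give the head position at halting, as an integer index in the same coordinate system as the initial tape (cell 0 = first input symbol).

3

state=P head=2 tape=01[0]##1#_   (P,0)→(R,1,→)
state=R head=3 tape=011[#]#1#_   (R,#)→(R,_,→)
state=R head=4 tape=011_[#]1#_   (R,#)→(R,_,→)
state=R head=5 tape=011__[1]#_   (R,1)→(Q,#,←)
state=Q head=4 tape=011_[_]##_   (Q,_)→(R,1,→)
state=R head=5 tape=011_1[#]#_   (R,#)→(R,_,→)
state=R head=6 tape=011_1_[#]_   (R,#)→(R,_,→)
state=R head=7 tape=011_1__[_]   (R,_)→(R,_,←)
state=R head=6 tape=011_1_[_]_   (R,_)→(R,_,←)
state=R head=5 tape=011_1[_]__   (R,_)→(R,_,←)
state=R head=4 tape=011_[1]___   (R,1)→(Q,#,←)
state=Q head=3 tape=011[_]#___   (Q,_)→(R,1,→)
state=R head=4 tape=0111[#]___   (R,#)→(R,_,→)
state=R head=5 tape=0111_[_]__   (R,_)→(R,_,←)
state=R head=4 tape=0111[_]___   (R,_)→(R,_,←)
state=R head=3 tape=011[1]____   (R,1)→(Q,#,←)
state=Q head=2 tape=01[1]#____   (Q,1)→(Q,0,→)
state=Q head=3 tape=010[#]____   (Q,#)→(Q,1,←)
state=Q head=2 tape=01[0]1____   (Q,0)→(H,1,→)
state=H head=3 tape=011[1]____
At halt the head is at cell 3.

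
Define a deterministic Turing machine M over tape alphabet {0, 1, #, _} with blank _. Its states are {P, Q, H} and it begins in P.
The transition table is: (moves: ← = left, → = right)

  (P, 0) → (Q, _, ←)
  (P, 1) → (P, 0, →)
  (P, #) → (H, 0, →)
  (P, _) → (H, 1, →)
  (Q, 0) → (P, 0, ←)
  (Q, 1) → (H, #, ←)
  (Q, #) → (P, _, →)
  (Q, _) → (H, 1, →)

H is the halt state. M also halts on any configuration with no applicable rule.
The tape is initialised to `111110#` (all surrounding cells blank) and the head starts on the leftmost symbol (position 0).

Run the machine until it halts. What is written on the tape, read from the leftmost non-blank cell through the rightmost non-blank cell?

state=P head=0 tape=_[1]11110#   (P,1)→(P,0,→)
state=P head=1 tape=_0[1]1110#   (P,1)→(P,0,→)
state=P head=2 tape=_00[1]110#   (P,1)→(P,0,→)
state=P head=3 tape=_000[1]10#   (P,1)→(P,0,→)
state=P head=4 tape=_0000[1]0#   (P,1)→(P,0,→)
state=P head=5 tape=_00000[0]#   (P,0)→(Q,_,←)
state=Q head=4 tape=_0000[0]_#   (Q,0)→(P,0,←)
state=P head=3 tape=_000[0]0_#   (P,0)→(Q,_,←)
state=Q head=2 tape=_00[0]_0_#   (Q,0)→(P,0,←)
state=P head=1 tape=_0[0]0_0_#   (P,0)→(Q,_,←)
state=Q head=0 tape=_[0]_0_0_#   (Q,0)→(P,0,←)
state=P head=-1 tape=[_]0_0_0_#   (P,_)→(H,1,→)
state=H head=0 tape=1[0]_0_0_#
The non-blank tape span at halt is 10_0_0_#.

10_0_0_#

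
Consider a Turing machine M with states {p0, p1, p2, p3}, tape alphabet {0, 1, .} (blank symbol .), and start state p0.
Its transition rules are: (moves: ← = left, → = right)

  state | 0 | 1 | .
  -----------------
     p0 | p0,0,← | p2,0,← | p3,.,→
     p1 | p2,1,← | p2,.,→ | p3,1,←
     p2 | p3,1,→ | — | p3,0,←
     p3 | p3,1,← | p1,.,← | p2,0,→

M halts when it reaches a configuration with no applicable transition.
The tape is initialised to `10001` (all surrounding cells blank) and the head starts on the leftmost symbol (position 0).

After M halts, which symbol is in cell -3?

p0 | ....[1]0001   read 1 → write 0, move ←, go to p2
p2 | ...[.]00001   read . → write 0, move ←, go to p3
p3 | ..[.]000001   read . → write 0, move →, go to p2
p2 | ..0[0]00001   read 0 → write 1, move →, go to p3
p3 | ..01[0]0001   read 0 → write 1, move ←, go to p3
p3 | ..0[1]10001   read 1 → write ., move ←, go to p1
p1 | ..[0].10001   read 0 → write 1, move ←, go to p2
p2 | .[.]1.10001   read . → write 0, move ←, go to p3
p3 | [.]01.10001   read . → write 0, move →, go to p2
p2 | 0[0]1.10001   read 0 → write 1, move →, go to p3
p3 | 01[1].10001   read 1 → write ., move ←, go to p1
p1 | 0[1]..10001   read 1 → write ., move →, go to p2
p2 | 0.[.].10001   read . → write 0, move ←, go to p3
p3 | 0[.]0.10001   read . → write 0, move →, go to p2
p2 | 00[0].10001   read 0 → write 1, move →, go to p3
p3 | 001[.]10001   read . → write 0, move →, go to p2
p2 | 0010[1]0001
Cell -3 holds 0 when M halts.

0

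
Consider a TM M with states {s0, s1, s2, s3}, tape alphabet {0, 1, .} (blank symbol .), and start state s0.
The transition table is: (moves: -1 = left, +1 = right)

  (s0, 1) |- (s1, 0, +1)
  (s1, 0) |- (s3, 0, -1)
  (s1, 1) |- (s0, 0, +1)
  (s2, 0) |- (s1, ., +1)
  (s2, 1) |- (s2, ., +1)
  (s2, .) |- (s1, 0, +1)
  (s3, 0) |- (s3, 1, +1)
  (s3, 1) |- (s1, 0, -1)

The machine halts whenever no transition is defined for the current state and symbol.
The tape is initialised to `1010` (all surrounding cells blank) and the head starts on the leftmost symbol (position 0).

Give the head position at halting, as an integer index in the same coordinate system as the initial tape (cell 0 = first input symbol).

state=s0 head=0 tape=[1]010   (s0,1)→(s1,0,+1)
state=s1 head=1 tape=0[0]10   (s1,0)→(s3,0,-1)
state=s3 head=0 tape=[0]010   (s3,0)→(s3,1,+1)
state=s3 head=1 tape=1[0]10   (s3,0)→(s3,1,+1)
state=s3 head=2 tape=11[1]0   (s3,1)→(s1,0,-1)
state=s1 head=1 tape=1[1]00   (s1,1)→(s0,0,+1)
state=s0 head=2 tape=10[0]0
At halt the head is at cell 2.

2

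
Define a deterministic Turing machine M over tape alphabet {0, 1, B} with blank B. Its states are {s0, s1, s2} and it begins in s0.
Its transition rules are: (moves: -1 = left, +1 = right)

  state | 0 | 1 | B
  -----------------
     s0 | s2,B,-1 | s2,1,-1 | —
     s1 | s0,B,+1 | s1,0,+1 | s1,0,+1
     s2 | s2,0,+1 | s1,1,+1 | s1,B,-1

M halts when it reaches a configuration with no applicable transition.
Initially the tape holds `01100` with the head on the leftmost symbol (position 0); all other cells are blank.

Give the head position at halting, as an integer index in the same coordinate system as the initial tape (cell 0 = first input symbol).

s0 | BB[0]1100   read 0 → write B, move -1, go to s2
s2 | B[B]B1100   read B → write B, move -1, go to s1
s1 | [B]BB1100   read B → write 0, move +1, go to s1
s1 | 0[B]B1100   read B → write 0, move +1, go to s1
s1 | 00[B]1100   read B → write 0, move +1, go to s1
s1 | 000[1]100   read 1 → write 0, move +1, go to s1
s1 | 0000[1]00   read 1 → write 0, move +1, go to s1
s1 | 00000[0]0   read 0 → write B, move +1, go to s0
s0 | 00000B[0]   read 0 → write B, move -1, go to s2
s2 | 00000[B]B   read B → write B, move -1, go to s1
s1 | 0000[0]BB   read 0 → write B, move +1, go to s0
s0 | 0000B[B]B
At halt the head is at cell 3.

3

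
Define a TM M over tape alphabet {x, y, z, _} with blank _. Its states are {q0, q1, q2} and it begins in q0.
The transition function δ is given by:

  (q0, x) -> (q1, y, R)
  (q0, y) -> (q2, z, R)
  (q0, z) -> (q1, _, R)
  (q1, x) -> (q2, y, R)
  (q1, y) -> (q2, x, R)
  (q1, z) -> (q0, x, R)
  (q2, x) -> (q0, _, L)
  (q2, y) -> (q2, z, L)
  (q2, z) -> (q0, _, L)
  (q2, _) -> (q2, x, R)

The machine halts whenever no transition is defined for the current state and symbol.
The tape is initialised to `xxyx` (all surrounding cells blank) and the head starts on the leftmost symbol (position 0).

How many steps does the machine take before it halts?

8

state=q0 head=0 tape=_[x]xyx   (q0,x)→(q1,y,R)
state=q1 head=1 tape=_y[x]yx   (q1,x)→(q2,y,R)
state=q2 head=2 tape=_yy[y]x   (q2,y)→(q2,z,L)
state=q2 head=1 tape=_y[y]zx   (q2,y)→(q2,z,L)
state=q2 head=0 tape=_[y]zzx   (q2,y)→(q2,z,L)
state=q2 head=-1 tape=[_]zzzx   (q2,_)→(q2,x,R)
state=q2 head=0 tape=x[z]zzx   (q2,z)→(q0,_,L)
state=q0 head=-1 tape=[x]_zzx   (q0,x)→(q1,y,R)
state=q1 head=0 tape=y[_]zzx
M halts after 8 transitions.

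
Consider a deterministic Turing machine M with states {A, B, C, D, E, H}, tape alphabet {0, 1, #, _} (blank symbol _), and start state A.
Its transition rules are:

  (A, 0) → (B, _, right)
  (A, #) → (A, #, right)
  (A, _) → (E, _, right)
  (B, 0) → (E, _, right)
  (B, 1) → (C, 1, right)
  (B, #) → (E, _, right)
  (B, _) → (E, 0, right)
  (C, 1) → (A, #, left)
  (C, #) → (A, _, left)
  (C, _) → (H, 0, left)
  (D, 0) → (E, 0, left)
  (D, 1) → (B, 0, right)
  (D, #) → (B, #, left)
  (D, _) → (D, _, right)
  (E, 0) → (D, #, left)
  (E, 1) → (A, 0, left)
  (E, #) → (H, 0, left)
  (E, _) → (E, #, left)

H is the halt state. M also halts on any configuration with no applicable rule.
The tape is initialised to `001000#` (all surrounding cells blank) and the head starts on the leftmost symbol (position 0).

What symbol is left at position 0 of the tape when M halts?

_

state=A head=0 tape=[0]01000#   (A,0)→(B,_,right)
state=B head=1 tape=_[0]1000#   (B,0)→(E,_,right)
state=E head=2 tape=__[1]000#   (E,1)→(A,0,left)
state=A head=1 tape=_[_]0000#   (A,_)→(E,_,right)
state=E head=2 tape=__[0]000#   (E,0)→(D,#,left)
state=D head=1 tape=_[_]#000#   (D,_)→(D,_,right)
state=D head=2 tape=__[#]000#   (D,#)→(B,#,left)
state=B head=1 tape=_[_]#000#   (B,_)→(E,0,right)
state=E head=2 tape=_0[#]000#   (E,#)→(H,0,left)
state=H head=1 tape=_[0]0000#
Cell 0 holds _ when M halts.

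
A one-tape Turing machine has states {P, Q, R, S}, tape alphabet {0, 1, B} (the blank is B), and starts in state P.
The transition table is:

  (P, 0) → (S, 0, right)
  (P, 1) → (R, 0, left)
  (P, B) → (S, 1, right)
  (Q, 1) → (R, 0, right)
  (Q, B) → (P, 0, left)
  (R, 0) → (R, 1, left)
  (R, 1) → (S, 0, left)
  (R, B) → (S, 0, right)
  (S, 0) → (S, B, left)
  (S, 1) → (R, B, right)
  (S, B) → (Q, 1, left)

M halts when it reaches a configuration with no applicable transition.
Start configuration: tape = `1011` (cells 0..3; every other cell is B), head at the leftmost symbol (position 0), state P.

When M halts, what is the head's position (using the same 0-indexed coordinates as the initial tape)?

-1

P | BBBB[1]011   read 1 → write 0, move left, go to R
R | BBB[B]0011   read B → write 0, move right, go to S
S | BBB0[0]011   read 0 → write B, move left, go to S
S | BBB[0]B011   read 0 → write B, move left, go to S
S | BB[B]BB011   read B → write 1, move left, go to Q
Q | B[B]1BB011   read B → write 0, move left, go to P
P | [B]01BB011   read B → write 1, move right, go to S
S | 1[0]1BB011   read 0 → write B, move left, go to S
S | [1]B1BB011   read 1 → write B, move right, go to R
R | B[B]1BB011   read B → write 0, move right, go to S
S | B0[1]BB011   read 1 → write B, move right, go to R
R | B0B[B]B011   read B → write 0, move right, go to S
S | B0B0[B]011   read B → write 1, move left, go to Q
Q | B0B[0]1011
At halt the head is at cell -1.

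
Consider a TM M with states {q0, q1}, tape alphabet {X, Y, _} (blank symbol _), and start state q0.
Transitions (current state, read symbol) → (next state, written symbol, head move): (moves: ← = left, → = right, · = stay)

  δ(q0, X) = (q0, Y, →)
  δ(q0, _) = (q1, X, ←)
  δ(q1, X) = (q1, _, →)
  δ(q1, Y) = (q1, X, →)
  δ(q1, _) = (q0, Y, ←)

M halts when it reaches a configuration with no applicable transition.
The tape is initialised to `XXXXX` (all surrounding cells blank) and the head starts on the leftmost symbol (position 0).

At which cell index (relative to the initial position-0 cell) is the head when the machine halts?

7

q0 | [X]XXXX___   read X → write Y, move →, go to q0
q0 | Y[X]XXX___   read X → write Y, move →, go to q0
q0 | YY[X]XX___   read X → write Y, move →, go to q0
q0 | YYY[X]X___   read X → write Y, move →, go to q0
q0 | YYYY[X]___   read X → write Y, move →, go to q0
q0 | YYYYY[_]__   read _ → write X, move ←, go to q1
q1 | YYYY[Y]X__   read Y → write X, move →, go to q1
q1 | YYYYX[X]__   read X → write _, move →, go to q1
q1 | YYYYX_[_]_   read _ → write Y, move ←, go to q0
q0 | YYYYX[_]Y_   read _ → write X, move ←, go to q1
q1 | YYYY[X]XY_   read X → write _, move →, go to q1
q1 | YYYY_[X]Y_   read X → write _, move →, go to q1
q1 | YYYY__[Y]_   read Y → write X, move →, go to q1
q1 | YYYY__X[_]   read _ → write Y, move ←, go to q0
q0 | YYYY__[X]Y   read X → write Y, move →, go to q0
q0 | YYYY__Y[Y]
At halt the head is at cell 7.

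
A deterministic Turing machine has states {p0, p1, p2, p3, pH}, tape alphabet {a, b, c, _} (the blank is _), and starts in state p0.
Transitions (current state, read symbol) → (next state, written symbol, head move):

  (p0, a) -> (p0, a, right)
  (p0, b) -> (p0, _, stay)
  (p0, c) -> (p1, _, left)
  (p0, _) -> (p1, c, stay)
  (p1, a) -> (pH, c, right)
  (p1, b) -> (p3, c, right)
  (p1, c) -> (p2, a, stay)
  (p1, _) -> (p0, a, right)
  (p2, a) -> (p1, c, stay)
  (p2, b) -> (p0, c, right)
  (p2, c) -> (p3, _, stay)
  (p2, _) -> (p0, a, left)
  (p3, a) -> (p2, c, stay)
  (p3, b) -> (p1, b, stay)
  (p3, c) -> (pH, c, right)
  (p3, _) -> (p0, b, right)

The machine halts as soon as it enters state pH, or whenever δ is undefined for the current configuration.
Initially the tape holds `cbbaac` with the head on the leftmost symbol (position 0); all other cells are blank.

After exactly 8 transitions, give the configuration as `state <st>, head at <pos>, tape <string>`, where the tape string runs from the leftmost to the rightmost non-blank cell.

state p2, head at 0, tape aabbaac

state=p0 head=0 tape=_[c]bbaac   (p0,c)→(p1,_,left)
state=p1 head=-1 tape=[_]_bbaac   (p1,_)→(p0,a,right)
state=p0 head=0 tape=a[_]bbaac   (p0,_)→(p1,c,stay)
state=p1 head=0 tape=a[c]bbaac   (p1,c)→(p2,a,stay)
state=p2 head=0 tape=a[a]bbaac   (p2,a)→(p1,c,stay)
state=p1 head=0 tape=a[c]bbaac   (p1,c)→(p2,a,stay)
state=p2 head=0 tape=a[a]bbaac   (p2,a)→(p1,c,stay)
state=p1 head=0 tape=a[c]bbaac   (p1,c)→(p2,a,stay)
state=p2 head=0 tape=a[a]bbaac
After 8 steps: state p2, head at 0, tape aabbaac.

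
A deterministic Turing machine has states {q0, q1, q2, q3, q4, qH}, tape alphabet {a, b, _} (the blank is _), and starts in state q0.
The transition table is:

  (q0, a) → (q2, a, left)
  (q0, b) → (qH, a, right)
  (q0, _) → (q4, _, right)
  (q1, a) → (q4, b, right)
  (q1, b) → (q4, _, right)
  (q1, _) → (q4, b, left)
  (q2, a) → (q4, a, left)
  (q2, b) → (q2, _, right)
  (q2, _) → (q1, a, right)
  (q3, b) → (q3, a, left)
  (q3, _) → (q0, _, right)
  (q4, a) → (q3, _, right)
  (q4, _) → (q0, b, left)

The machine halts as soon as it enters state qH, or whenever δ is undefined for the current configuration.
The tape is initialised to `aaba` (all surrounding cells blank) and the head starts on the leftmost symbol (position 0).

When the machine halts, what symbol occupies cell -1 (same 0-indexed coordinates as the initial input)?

state=q0 head=0 tape=_[a]aba___   (q0,a)→(q2,a,left)
state=q2 head=-1 tape=[_]aaba___   (q2,_)→(q1,a,right)
state=q1 head=0 tape=a[a]aba___   (q1,a)→(q4,b,right)
state=q4 head=1 tape=ab[a]ba___   (q4,a)→(q3,_,right)
state=q3 head=2 tape=ab_[b]a___   (q3,b)→(q3,a,left)
state=q3 head=1 tape=ab[_]aa___   (q3,_)→(q0,_,right)
state=q0 head=2 tape=ab_[a]a___   (q0,a)→(q2,a,left)
state=q2 head=1 tape=ab[_]aa___   (q2,_)→(q1,a,right)
state=q1 head=2 tape=aba[a]a___   (q1,a)→(q4,b,right)
state=q4 head=3 tape=abab[a]___   (q4,a)→(q3,_,right)
state=q3 head=4 tape=abab_[_]__   (q3,_)→(q0,_,right)
state=q0 head=5 tape=abab__[_]_   (q0,_)→(q4,_,right)
state=q4 head=6 tape=abab___[_]   (q4,_)→(q0,b,left)
state=q0 head=5 tape=abab__[_]b   (q0,_)→(q4,_,right)
state=q4 head=6 tape=abab___[b]
Cell -1 holds a when M halts.

a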